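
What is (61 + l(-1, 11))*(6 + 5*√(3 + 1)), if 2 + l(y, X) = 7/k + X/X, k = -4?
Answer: 932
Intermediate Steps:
l(y, X) = -11/4 (l(y, X) = -2 + (7/(-4) + X/X) = -2 + (7*(-¼) + 1) = -2 + (-7/4 + 1) = -2 - ¾ = -11/4)
(61 + l(-1, 11))*(6 + 5*√(3 + 1)) = (61 - 11/4)*(6 + 5*√(3 + 1)) = 233*(6 + 5*√4)/4 = 233*(6 + 5*2)/4 = 233*(6 + 10)/4 = (233/4)*16 = 932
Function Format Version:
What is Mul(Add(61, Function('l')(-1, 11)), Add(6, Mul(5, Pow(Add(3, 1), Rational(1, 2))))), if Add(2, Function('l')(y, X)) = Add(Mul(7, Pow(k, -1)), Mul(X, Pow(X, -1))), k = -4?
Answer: 932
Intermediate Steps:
Function('l')(y, X) = Rational(-11, 4) (Function('l')(y, X) = Add(-2, Add(Mul(7, Pow(-4, -1)), Mul(X, Pow(X, -1)))) = Add(-2, Add(Mul(7, Rational(-1, 4)), 1)) = Add(-2, Add(Rational(-7, 4), 1)) = Add(-2, Rational(-3, 4)) = Rational(-11, 4))
Mul(Add(61, Function('l')(-1, 11)), Add(6, Mul(5, Pow(Add(3, 1), Rational(1, 2))))) = Mul(Add(61, Rational(-11, 4)), Add(6, Mul(5, Pow(Add(3, 1), Rational(1, 2))))) = Mul(Rational(233, 4), Add(6, Mul(5, Pow(4, Rational(1, 2))))) = Mul(Rational(233, 4), Add(6, Mul(5, 2))) = Mul(Rational(233, 4), Add(6, 10)) = Mul(Rational(233, 4), 16) = 932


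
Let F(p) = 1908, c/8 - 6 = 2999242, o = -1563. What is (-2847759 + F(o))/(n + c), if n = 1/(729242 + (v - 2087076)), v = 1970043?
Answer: -1742255594859/14689332950657 ≈ -0.11861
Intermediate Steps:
c = 23993984 (c = 48 + 8*2999242 = 48 + 23993936 = 23993984)
n = 1/612209 (n = 1/(729242 + (1970043 - 2087076)) = 1/(729242 - 117033) = 1/612209 ≈ 1.6334e-6)
(-2847759 + F(o))/(n + c) = (-2847759 + 1908)/(1/612209 + 23993984) = -2845851/14689332950657/612209 = -2845851*612209/14689332950657 = -1742255594859/14689332950657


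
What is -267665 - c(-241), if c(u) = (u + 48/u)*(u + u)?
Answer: -383923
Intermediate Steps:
c(u) = 2*u*(u + 48/u) (c(u) = (u + 48/u)*(2*u) = 2*u*(u + 48/u))
-267665 - c(-241) = -267665 - (96 + 2*(-241)**2) = -267665 - (96 + 2*58081) = -267665 - (96 + 116162) = -267665 - 1*116258 = -267665 - 116258 = -383923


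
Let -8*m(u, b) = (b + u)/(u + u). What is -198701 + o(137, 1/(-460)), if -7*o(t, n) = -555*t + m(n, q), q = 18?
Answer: -21046231/112 ≈ -1.8791e+5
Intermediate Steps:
m(u, b) = -(b + u)/(16*u) (m(u, b) = -(b + u)/(8*(u + u)) = -(b + u)/(8*(2*u)) = -(b + u)*1/(2*u)/8 = -(b + u)/(16*u))
o(t, n) = 555*t/7 - (-18 - n)/(112*n) (o(t, n) = -(-555*t + (-1*18 - n)/(16*n))/7 = -(-555*t + (-18 - n)/(16*n))/7 = 555*t/7 - (-18 - n)/(112*n))
-198701 + o(137, 1/(-460)) = -198701 + (18 + 1/(-460) + 8880*137/(-460))/(112*(1/(-460))) = -198701 + (18 - 1/460 + 8880*(-1/460)*137)/(112*(-1/460)) = -198701 + (1/112)*(-460)*(18 - 1/460 - 60828/23) = -198701 + (1/112)*(-460)*(-1208281/460) = -198701 + 1208281/112 = -21046231/112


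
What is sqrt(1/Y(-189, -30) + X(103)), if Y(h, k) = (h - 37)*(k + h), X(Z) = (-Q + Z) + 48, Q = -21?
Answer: sqrt(421340887686)/49494 ≈ 13.115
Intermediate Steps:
X(Z) = 69 + Z (X(Z) = (-1*(-21) + Z) + 48 = (21 + Z) + 48 = 69 + Z)
Y(h, k) = (-37 + h)*(h + k)
sqrt(1/Y(-189, -30) + X(103)) = sqrt(1/((-189)**2 - 37*(-189) - 37*(-30) - 189*(-30)) + (69 + 103)) = sqrt(1/(35721 + 6993 + 1110 + 5670) + 172) = sqrt(1/49494 + 172) = sqrt(8512969/49494) = sqrt(421340887686)/49494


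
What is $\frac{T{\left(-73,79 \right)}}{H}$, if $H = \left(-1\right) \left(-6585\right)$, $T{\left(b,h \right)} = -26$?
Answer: $- \frac{26}{6585} \approx -0.0039484$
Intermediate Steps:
$H = 6585$
$\frac{T{\left(-73,79 \right)}}{H} = - \frac{26}{6585}$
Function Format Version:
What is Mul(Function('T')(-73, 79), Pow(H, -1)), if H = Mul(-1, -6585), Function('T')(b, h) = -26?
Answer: Rational(-26, 6585) ≈ -0.0039484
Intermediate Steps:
H = 6585
Mul(Function('T')(-73, 79), Pow(H, -1)) = Mul(-26, Pow(6585, -1)) = Mul(-26, Rational(1, 6585)) = Rational(-26, 6585)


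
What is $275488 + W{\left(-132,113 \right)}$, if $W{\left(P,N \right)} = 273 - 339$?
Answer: $275422$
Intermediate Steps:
$W{\left(P,N \right)} = -66$ ($W{\left(P,N \right)} = 273 - 339 = -66$)
$275488 + W{\left(-132,113 \right)} = 275488 - 66 = 275422$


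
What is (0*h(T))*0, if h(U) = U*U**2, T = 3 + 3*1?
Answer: 0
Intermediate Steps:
T = 6 (T = 3 + 3 = 6)
h(U) = U**3
(0*h(T))*0 = (0*6**3)*0 = (0*216)*0 = 0*0 = 0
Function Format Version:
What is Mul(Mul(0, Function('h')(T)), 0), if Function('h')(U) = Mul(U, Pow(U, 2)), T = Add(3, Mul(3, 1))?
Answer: 0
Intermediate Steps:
T = 6 (T = Add(3, 3) = 6)
Function('h')(U) = Pow(U, 3)
Mul(Mul(0, Function('h')(T)), 0) = Mul(Mul(0, Pow(6, 3)), 0) = Mul(Mul(0, 216), 0) = Mul(0, 0) = 0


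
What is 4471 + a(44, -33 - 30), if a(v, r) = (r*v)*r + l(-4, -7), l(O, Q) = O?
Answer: 179103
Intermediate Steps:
a(v, r) = -4 + v*r² (a(v, r) = (r*v)*r - 4 = v*r² - 4 = -4 + v*r²)
4471 + a(44, -33 - 30) = 4471 + (-4 + 44*(-33 - 30)²) = 4471 + (-4 + 44*(-63)²) = 4471 + (-4 + 44*3969) = 4471 + (-4 + 174636) = 4471 + 174632 = 179103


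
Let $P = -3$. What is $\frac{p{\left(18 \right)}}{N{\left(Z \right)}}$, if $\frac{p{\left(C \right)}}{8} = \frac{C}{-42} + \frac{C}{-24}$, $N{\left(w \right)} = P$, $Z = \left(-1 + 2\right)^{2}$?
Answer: $\frac{22}{7} \approx 3.1429$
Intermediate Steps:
$Z = 1$ ($Z = 1^{2} = 1$)
$N{\left(w \right)} = -3$
$p{\left(C \right)} = - \frac{11 C}{21}$ ($p{\left(C \right)} = 8 \left(\frac{C}{-42} + \frac{C}{-24}\right) = 8 \left(C \left(- \frac{1}{42}\right) + C \left(- \frac{1}{24}\right)\right) = 8 \left(- \frac{C}{42} - \frac{C}{24}\right) = 8 \left(- \frac{11 C}{168}\right) = - \frac{11 C}{21}$)
$\frac{p{\left(18 \right)}}{N{\left(Z \right)}} = \frac{\left(- \frac{11}{21}\right) 18}{-3} = \left(- \frac{66}{7}\right) \left(- \frac{1}{3}\right) = \frac{22}{7}$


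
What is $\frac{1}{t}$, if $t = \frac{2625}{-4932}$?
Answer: $- \frac{1644}{875} \approx -1.8789$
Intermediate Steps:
$t = - \frac{875}{1644}$ ($t = 2625 \left(- \frac{1}{4932}\right) = - \frac{875}{1644} \approx -0.53224$)
$\frac{1}{t} = \frac{1}{- \frac{875}{1644}} = - \frac{1644}{875}$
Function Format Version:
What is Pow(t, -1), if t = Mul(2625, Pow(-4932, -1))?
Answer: Rational(-1644, 875) ≈ -1.8789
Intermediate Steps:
t = Rational(-875, 1644) (t = Mul(2625, Rational(-1, 4932)) = Rational(-875, 1644) ≈ -0.53224)
Pow(t, -1) = Pow(Rational(-875, 1644), -1) = Rational(-1644, 875)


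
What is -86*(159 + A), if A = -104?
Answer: -4730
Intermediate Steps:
-86*(159 + A) = -86*(159 - 104) = -86*55 = -4730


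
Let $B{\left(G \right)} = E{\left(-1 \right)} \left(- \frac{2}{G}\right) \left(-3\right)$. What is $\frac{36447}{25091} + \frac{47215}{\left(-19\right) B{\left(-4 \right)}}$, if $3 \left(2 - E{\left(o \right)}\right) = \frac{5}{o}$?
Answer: $\frac{11373017}{25091} \approx 453.27$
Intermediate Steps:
$E{\left(o \right)} = 2 - \frac{5}{3 o}$ ($E{\left(o \right)} = 2 - \frac{5 \frac{1}{o}}{3} = 2 - \frac{5}{3 o}$)
$B{\left(G \right)} = \frac{22}{G}$ ($B{\left(G \right)} = \left(2 - \frac{5}{3 \left(-1\right)}\right) \left(- \frac{2}{G}\right) \left(-3\right) = \left(2 - - \frac{5}{3}\right) \left(- \frac{2}{G}\right) \left(-3\right) = \left(2 + \frac{5}{3}\right) \left(- \frac{2}{G}\right) \left(-3\right) = \frac{11 \left(- \frac{2}{G}\right)}{3} \left(-3\right) = - \frac{22}{3 G} \left(-3\right) = \frac{22}{G}$)
$\frac{36447}{25091} + \frac{47215}{\left(-19\right) B{\left(-4 \right)}} = \frac{36447}{25091} + \frac{47215}{\left(-19\right) \frac{22}{-4}} = 36447 \cdot \frac{1}{25091} + \frac{47215}{\left(-19\right) 22 \left(- \frac{1}{4}\right)} = \frac{36447}{25091} + \frac{47215}{\left(-19\right) \left(- \frac{11}{2}\right)} = \frac{36447}{25091} + \frac{47215}{\frac{209}{2}} = \frac{36447}{25091} + 47215 \cdot \frac{2}{209} = \frac{36447}{25091} + \frac{4970}{11} = \frac{11373017}{25091}$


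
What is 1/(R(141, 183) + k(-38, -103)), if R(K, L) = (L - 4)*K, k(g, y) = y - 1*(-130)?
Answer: 1/25266 ≈ 3.9579e-5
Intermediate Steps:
k(g, y) = 130 + y (k(g, y) = y + 130 = 130 + y)
R(K, L) = K*(-4 + L) (R(K, L) = (-4 + L)*K = K*(-4 + L))
1/(R(141, 183) + k(-38, -103)) = 1/(141*(-4 + 183) + (130 - 103)) = 1/(141*179 + 27) = 1/(25239 + 27) = 1/25266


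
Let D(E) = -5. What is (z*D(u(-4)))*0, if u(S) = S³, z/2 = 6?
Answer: 0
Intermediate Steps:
z = 12 (z = 2*6 = 12)
(z*D(u(-4)))*0 = (12*(-5))*0 = -60*0 = 0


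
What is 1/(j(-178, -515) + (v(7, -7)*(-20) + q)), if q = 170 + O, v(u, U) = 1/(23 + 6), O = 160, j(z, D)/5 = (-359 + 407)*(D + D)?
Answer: -29/7159250 ≈ -4.0507e-6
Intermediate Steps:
j(z, D) = 480*D (j(z, D) = 5*((-359 + 407)*(D + D)) = 5*(48*(2*D)) = 5*(96*D) = 480*D)
v(u, U) = 1/29
q = 330 (q = 170 + 160 = 330)
1/(j(-178, -515) + (v(7, -7)*(-20) + q)) = 1/(480*(-515) + ((1/29)*(-20) + 330)) = 1/(-247200 + (-20/29 + 330)) = 1/(-247200 + 9550/29) = 1/(-7159250/29) = -29/7159250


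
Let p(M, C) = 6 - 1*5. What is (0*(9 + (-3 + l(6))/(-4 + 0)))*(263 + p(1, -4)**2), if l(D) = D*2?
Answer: 0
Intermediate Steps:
l(D) = 2*D
p(M, C) = 1 (p(M, C) = 6 - 5 = 1)
(0*(9 + (-3 + l(6))/(-4 + 0)))*(263 + p(1, -4)**2) = (0*(9 + (-3 + 2*6)/(-4 + 0)))*(263 + 1**2) = (0*(9 + (-3 + 12)/(-4)))*(263 + 1) = (0*(9 + 9*(-1/4)))*264 = (0*(9 - 9/4))*264 = (0*(27/4))*264 = 0*264 = 0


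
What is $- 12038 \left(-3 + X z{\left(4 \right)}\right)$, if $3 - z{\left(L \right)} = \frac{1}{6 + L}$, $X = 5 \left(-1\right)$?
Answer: $210665$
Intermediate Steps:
$X = -5$
$z{\left(L \right)} = 3 - \frac{1}{6 + L}$
$- 12038 \left(-3 + X z{\left(4 \right)}\right) = - 12038 \left(-3 - 5 \frac{17 + 3 \cdot 4}{6 + 4}\right) = - 12038 \left(-3 - 5 \frac{17 + 12}{10}\right) = - 12038 \left(-3 - 5 \cdot \frac{1}{10} \cdot 29\right) = - 12038 \left(-3 - \frac{29}{2}\right) = \left(-12038\right) \left(- \frac{35}{2}\right) = 210665$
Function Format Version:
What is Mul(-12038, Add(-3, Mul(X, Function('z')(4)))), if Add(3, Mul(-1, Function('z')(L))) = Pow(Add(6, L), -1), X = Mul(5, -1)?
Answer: 210665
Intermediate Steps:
X = -5
Function('z')(L) = Add(3, Mul(-1, Pow(Add(6, L), -1)))
Mul(-12038, Add(-3, Mul(X, Function('z')(4)))) = Mul(-12038, Add(-3, Mul(-5, Mul(Pow(Add(6, 4), -1), Add(17, Mul(3, 4)))))) = Mul(-12038, Add(-3, Mul(-5, Mul(Pow(10, -1), Add(17, 12))))) = Mul(-12038, Add(-3, Mul(-5, Mul(Rational(1, 10), 29)))) = Mul(-12038, Add(-3, Mul(-5, Rational(29, 10)))) = Mul(-12038, Add(-3, Rational(-29, 2))) = Mul(-12038, Rational(-35, 2)) = 210665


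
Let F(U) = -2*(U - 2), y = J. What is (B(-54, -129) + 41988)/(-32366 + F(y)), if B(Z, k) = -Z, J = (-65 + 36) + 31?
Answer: -21021/16183 ≈ -1.2990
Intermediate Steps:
J = 2 (J = -29 + 31 = 2)
y = 2
F(U) = 4 - 2*U (F(U) = -2*(-2 + U) = 4 - 2*U)
(B(-54, -129) + 41988)/(-32366 + F(y)) = (-1*(-54) + 41988)/(-32366 + (4 - 2*2)) = (54 + 41988)/(-32366 + (4 - 4)) = 42042/(-32366 + 0) = 42042/(-32366) = 42042*(-1/32366) = -21021/16183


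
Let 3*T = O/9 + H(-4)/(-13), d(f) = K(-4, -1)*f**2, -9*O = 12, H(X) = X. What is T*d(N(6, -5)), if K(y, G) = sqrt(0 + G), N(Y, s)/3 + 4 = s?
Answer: 504*I/13 ≈ 38.769*I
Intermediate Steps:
O = -4/3 (O = -1/9*12 = -4/3 ≈ -1.3333)
N(Y, s) = -12 + 3*s
K(y, G) = sqrt(G)
d(f) = I*f**2 (d(f) = sqrt(-1)*f**2 = I*f**2)
T = 56/1053 (T = (-4/3/9 - 4/(-13))/3 = (-4/3*1/9 - 4*(-1/13))/3 = (-4/27 + 4/13)/3 = (1/3)*(56/351) = 56/1053 ≈ 0.053181)
T*d(N(6, -5)) = 56*(I*(-12 + 3*(-5))**2)/1053 = 56*(I*(-12 - 15)**2)/1053 = 56*(I*(-27)**2)/1053 = 56*(I*729)/1053 = 56*(729*I)/1053 = 504*I/13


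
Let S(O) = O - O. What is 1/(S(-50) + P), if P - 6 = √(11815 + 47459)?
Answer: -1/9873 + √6586/19746 ≈ 0.0040086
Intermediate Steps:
P = 6 + 3*√6586 (P = 6 + √(11815 + 47459) = 6 + √59274 = 6 + 3*√6586 ≈ 249.46)
S(O) = 0
1/(S(-50) + P) = 1/(0 + (6 + 3*√6586)) = 1/(6 + 3*√6586)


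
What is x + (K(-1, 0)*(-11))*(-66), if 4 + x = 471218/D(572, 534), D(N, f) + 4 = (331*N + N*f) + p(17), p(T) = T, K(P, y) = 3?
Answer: 1076151200/494793 ≈ 2175.0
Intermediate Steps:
D(N, f) = 13 + 331*N + N*f (D(N, f) = -4 + ((331*N + N*f) + 17) = -4 + (17 + 331*N + N*f) = 13 + 331*N + N*f)
x = -1507954/494793 (x = -4 + 471218/(13 + 331*572 + 572*534) = -4 + 471218/(13 + 189332 + 305448) = -4 + 471218/494793 = -1507954/494793 ≈ -3.0476)
x + (K(-1, 0)*(-11))*(-66) = -1507954/494793 + (3*(-11))*(-66) = -1507954/494793 - 33*(-66) = -1507954/494793 + 2178 = 1076151200/494793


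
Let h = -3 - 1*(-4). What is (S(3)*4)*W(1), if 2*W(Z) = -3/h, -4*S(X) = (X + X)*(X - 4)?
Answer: -9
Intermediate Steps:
S(X) = -X*(-4 + X)/2 (S(X) = -(X + X)*(X - 4)/4 = -2*X*(-4 + X)/4 = -X*(-4 + X)/2)
h = 1 (h = -3 + 4 = 1)
W(Z) = -3/2 (W(Z) = (-3/1)/2 = (-3*1)/2 = (½)*(-3) = -3/2)
(S(3)*4)*W(1) = (((½)*3*(4 - 1*3))*4)*(-3/2) = (((½)*3*(4 - 3))*4)*(-3/2) = (((½)*3*1)*4)*(-3/2) = ((3/2)*4)*(-3/2) = 6*(-3/2) = -9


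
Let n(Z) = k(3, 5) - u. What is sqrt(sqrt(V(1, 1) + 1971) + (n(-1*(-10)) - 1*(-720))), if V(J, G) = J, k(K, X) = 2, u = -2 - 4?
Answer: sqrt(728 + 2*sqrt(493)) ≈ 27.792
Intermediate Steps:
u = -6
n(Z) = 8 (n(Z) = 2 - 1*(-6) = 2 + 6 = 8)
sqrt(sqrt(V(1, 1) + 1971) + (n(-1*(-10)) - 1*(-720))) = sqrt(sqrt(1 + 1971) + (8 - 1*(-720))) = sqrt(sqrt(1972) + (8 + 720)) = sqrt(2*sqrt(493) + 728) = sqrt(728 + 2*sqrt(493))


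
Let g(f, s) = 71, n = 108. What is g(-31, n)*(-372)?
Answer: -26412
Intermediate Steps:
g(-31, n)*(-372) = 71*(-372) = -26412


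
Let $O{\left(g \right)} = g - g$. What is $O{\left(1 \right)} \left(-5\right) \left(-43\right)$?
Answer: $0$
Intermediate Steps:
$O{\left(g \right)} = 0$
$O{\left(1 \right)} \left(-5\right) \left(-43\right) = 0 \left(-5\right) \left(-43\right) = 0 \left(-43\right) = 0$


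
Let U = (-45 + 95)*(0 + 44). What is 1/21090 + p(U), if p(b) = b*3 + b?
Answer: 185592001/21090 ≈ 8800.0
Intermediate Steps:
U = 2200 (U = 50*44 = 2200)
p(b) = 4*b (p(b) = 3*b + b = 4*b)
1/21090 + p(U) = 1/21090 + 4*2200 = 1/21090 + 8800 = 185592001/21090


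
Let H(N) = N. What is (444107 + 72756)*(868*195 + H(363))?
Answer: 87671852649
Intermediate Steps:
(444107 + 72756)*(868*195 + H(363)) = (444107 + 72756)*(868*195 + 363) = 516863*(169260 + 363) = 516863*169623 = 87671852649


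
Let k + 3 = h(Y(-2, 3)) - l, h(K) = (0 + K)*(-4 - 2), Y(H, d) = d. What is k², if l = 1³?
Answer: 484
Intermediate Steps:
h(K) = -6*K (h(K) = K*(-6) = -6*K)
l = 1
k = -22 (k = -3 + (-6*3 - 1*1) = -3 + (-18 - 1) = -3 - 19 = -22)
k² = (-22)² = 484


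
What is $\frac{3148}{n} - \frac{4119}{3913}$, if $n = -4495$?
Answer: $- \frac{30833029}{17588935} \approx -1.753$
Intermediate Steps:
$\frac{3148}{n} - \frac{4119}{3913} = \frac{3148}{-4495} - \frac{4119}{3913} = 3148 \left(- \frac{1}{4495}\right) - \frac{4119}{3913} = - \frac{3148}{4495} - \frac{4119}{3913} = - \frac{30833029}{17588935}$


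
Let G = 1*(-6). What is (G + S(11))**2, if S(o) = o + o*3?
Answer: 1444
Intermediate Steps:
S(o) = 4*o (S(o) = o + 3*o = 4*o)
G = -6
(G + S(11))**2 = (-6 + 4*11)**2 = (-6 + 44)**2 = 38**2 = 1444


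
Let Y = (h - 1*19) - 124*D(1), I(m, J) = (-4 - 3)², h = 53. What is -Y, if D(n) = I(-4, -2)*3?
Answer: 18194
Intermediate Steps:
I(m, J) = 49 (I(m, J) = (-7)² = 49)
D(n) = 147 (D(n) = 49*3 = 147)
Y = -18194 (Y = (53 - 1*19) - 124*147 = (53 - 19) - 18228 = 34 - 18228 = -18194)
-Y = -1*(-18194) = 18194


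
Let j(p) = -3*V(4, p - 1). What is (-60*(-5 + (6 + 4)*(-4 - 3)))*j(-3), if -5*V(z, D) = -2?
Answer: -5400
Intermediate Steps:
V(z, D) = ⅖ (V(z, D) = -⅕*(-2) = ⅖)
j(p) = -6/5 (j(p) = -3*⅖ = -6/5)
(-60*(-5 + (6 + 4)*(-4 - 3)))*j(-3) = -60*(-5 + (6 + 4)*(-4 - 3))*(-6/5) = -60*(-5 + 10*(-7))*(-6/5) = -60*(-5 - 70)*(-6/5) = -60*(-75)*(-6/5) = -30*(-150)*(-6/5) = 4500*(-6/5) = -5400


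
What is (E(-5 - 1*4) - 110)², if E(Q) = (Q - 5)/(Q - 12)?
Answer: 107584/9 ≈ 11954.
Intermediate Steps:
E(Q) = (-5 + Q)/(-12 + Q)
(E(-5 - 1*4) - 110)² = ((-5 + (-5 - 1*4))/(-12 + (-5 - 1*4)) - 110)² = ((-5 + (-5 - 4))/(-12 + (-5 - 4)) - 110)² = ((-5 - 9)/(-12 - 9) - 110)² = (-14/(-21) - 110)² = (-1/21*(-14) - 110)² = (⅔ - 110)² = (-328/3)² = 107584/9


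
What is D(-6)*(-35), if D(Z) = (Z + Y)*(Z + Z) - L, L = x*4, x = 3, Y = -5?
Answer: -4200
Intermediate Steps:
L = 12 (L = 3*4 = 12)
D(Z) = -12 + 2*Z*(-5 + Z) (D(Z) = (Z - 5)*(Z + Z) - 1*12 = (-5 + Z)*(2*Z) - 12 = 2*Z*(-5 + Z) - 12 = -12 + 2*Z*(-5 + Z))
D(-6)*(-35) = (-12 - 10*(-6) + 2*(-6)²)*(-35) = (-12 + 60 + 2*36)*(-35) = (-12 + 60 + 72)*(-35) = 120*(-35) = -4200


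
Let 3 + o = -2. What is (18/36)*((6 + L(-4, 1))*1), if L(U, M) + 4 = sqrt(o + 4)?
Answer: 1 + I/2 ≈ 1.0 + 0.5*I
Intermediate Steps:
o = -5 (o = -3 - 2 = -5)
L(U, M) = -4 + I (L(U, M) = -4 + sqrt(-5 + 4) = -4 + sqrt(-1) = -4 + I)
(18/36)*((6 + L(-4, 1))*1) = (18/36)*((6 + (-4 + I))*1) = (18*(1/36))*((2 + I)*1) = (2 + I)/2 = 1 + I/2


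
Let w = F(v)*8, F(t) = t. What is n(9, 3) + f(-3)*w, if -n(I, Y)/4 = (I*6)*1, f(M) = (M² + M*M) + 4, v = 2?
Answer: 136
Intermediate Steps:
w = 16 (w = 2*8 = 16)
f(M) = 4 + 2*M² (f(M) = (M² + M²) + 4 = 2*M² + 4 = 4 + 2*M²)
n(I, Y) = -24*I (n(I, Y) = -4*I*6 = -4*6*I = -24*I)
n(9, 3) + f(-3)*w = -24*9 + (4 + 2*(-3)²)*16 = -216 + (4 + 2*9)*16 = -216 + (4 + 18)*16 = -216 + 22*16 = -216 + 352 = 136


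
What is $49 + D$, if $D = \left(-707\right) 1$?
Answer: $-658$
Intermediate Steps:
$D = -707$
$49 + D = 49 - 707 = -658$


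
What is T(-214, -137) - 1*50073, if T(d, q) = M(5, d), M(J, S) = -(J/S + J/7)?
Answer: -75010389/1498 ≈ -50074.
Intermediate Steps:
M(J, S) = -J/7 - J/S (M(J, S) = -(J/S + J*(1/7)) = -(J/S + J/7) = -(J/7 + J/S) = -J/7 - J/S)
T(d, q) = -5/7 - 5/d (T(d, q) = -1/7*5 - 1*5/d = -5/7 - 5/d)
T(-214, -137) - 1*50073 = (-5/7 - 5/(-214)) - 1*50073 = (-5/7 - 5*(-1/214)) - 50073 = (-5/7 + 5/214) - 50073 = -1035/1498 - 50073 = -75010389/1498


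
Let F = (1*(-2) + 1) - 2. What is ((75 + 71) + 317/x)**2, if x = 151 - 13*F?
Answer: 787195249/36100 ≈ 21806.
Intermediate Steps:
F = -3 (F = (-2 + 1) - 2 = -1 - 2 = -3)
x = 190 (x = 151 - 13*(-3) = 151 + 39 = 190)
((75 + 71) + 317/x)**2 = ((75 + 71) + 317/190)**2 = (146 + 317*(1/190))**2 = (146 + 317/190)**2 = (28057/190)**2 = 787195249/36100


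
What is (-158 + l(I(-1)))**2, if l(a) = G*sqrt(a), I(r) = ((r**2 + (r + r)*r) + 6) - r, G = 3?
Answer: 25054 - 948*sqrt(10) ≈ 22056.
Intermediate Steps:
I(r) = 6 - r + 3*r**2 (I(r) = ((r**2 + (2*r)*r) + 6) - r = ((r**2 + 2*r**2) + 6) - r = (3*r**2 + 6) - r = (6 + 3*r**2) - r = 6 - r + 3*r**2)
l(a) = 3*sqrt(a)
(-158 + l(I(-1)))**2 = (-158 + 3*sqrt(6 - 1*(-1) + 3*(-1)**2))**2 = (-158 + 3*sqrt(6 + 1 + 3*1))**2 = (-158 + 3*sqrt(6 + 1 + 3))**2 = (-158 + 3*sqrt(10))**2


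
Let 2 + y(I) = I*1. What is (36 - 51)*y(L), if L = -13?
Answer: 225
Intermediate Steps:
y(I) = -2 + I (y(I) = -2 + I*1 = -2 + I)
(36 - 51)*y(L) = (36 - 51)*(-2 - 13) = -15*(-15) = 225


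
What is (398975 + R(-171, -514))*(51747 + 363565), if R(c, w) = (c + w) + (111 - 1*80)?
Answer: 165427491152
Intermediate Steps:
R(c, w) = 31 + c + w (R(c, w) = (c + w) + (111 - 80) = (c + w) + 31 = 31 + c + w)
(398975 + R(-171, -514))*(51747 + 363565) = (398975 + (31 - 171 - 514))*(51747 + 363565) = (398975 - 654)*415312 = 398321*415312 = 165427491152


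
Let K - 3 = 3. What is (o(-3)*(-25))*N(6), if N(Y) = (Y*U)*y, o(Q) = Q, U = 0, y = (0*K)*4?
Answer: 0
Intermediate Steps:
K = 6 (K = 3 + 3 = 6)
y = 0 (y = (0*6)*4 = 0*4 = 0)
N(Y) = 0 (N(Y) = (Y*0)*0 = 0*0 = 0)
(o(-3)*(-25))*N(6) = -3*(-25)*0 = 75*0 = 0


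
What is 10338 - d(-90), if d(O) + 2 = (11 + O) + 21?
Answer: 10398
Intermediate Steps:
d(O) = 30 + O (d(O) = -2 + ((11 + O) + 21) = -2 + (32 + O) = 30 + O)
10338 - d(-90) = 10338 - (30 - 90) = 10338 - 1*(-60) = 10338 + 60 = 10398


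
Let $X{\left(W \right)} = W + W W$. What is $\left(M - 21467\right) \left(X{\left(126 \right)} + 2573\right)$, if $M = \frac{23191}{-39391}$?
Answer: $- \frac{15707573312100}{39391} \approx -3.9876 \cdot 10^{8}$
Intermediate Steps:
$M = - \frac{23191}{39391}$ ($M = 23191 \left(- \frac{1}{39391}\right) = - \frac{23191}{39391} \approx -0.58874$)
$X{\left(W \right)} = W + W^{2}$
$\left(M - 21467\right) \left(X{\left(126 \right)} + 2573\right) = \left(- \frac{23191}{39391} - 21467\right) \left(126 \left(1 + 126\right) + 2573\right) = - \frac{845629788 \left(126 \cdot 127 + 2573\right)}{39391} = - \frac{845629788 \left(16002 + 2573\right)}{39391} = \left(- \frac{845629788}{39391}\right) 18575 = - \frac{15707573312100}{39391}$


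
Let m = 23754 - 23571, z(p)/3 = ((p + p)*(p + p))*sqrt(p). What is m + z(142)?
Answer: 183 + 241968*sqrt(142) ≈ 2.8836e+6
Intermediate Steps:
z(p) = 12*p**(5/2) (z(p) = 3*(((p + p)*(p + p))*sqrt(p)) = 3*(((2*p)*(2*p))*sqrt(p)) = 3*((4*p**2)*sqrt(p)) = 3*(4*p**(5/2)) = 12*p**(5/2))
m = 183
m + z(142) = 183 + 12*142**(5/2) = 183 + 12*(20164*sqrt(142)) = 183 + 241968*sqrt(142)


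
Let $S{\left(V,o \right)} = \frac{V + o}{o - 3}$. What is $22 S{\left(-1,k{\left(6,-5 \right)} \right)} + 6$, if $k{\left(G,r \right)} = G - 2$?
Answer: $72$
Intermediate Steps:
$k{\left(G,r \right)} = -2 + G$ ($k{\left(G,r \right)} = G - 2 = -2 + G$)
$S{\left(V,o \right)} = \frac{V + o}{-3 + o}$
$22 S{\left(-1,k{\left(6,-5 \right)} \right)} + 6 = 22 \frac{-1 + \left(-2 + 6\right)}{-3 + \left(-2 + 6\right)} + 6 = 22 \frac{-1 + 4}{-3 + 4} + 6 = 22 \cdot 1^{-1} \cdot 3 + 6 = 22 \cdot 1 \cdot 3 + 6 = 22 \cdot 3 + 6 = 66 + 6 = 72$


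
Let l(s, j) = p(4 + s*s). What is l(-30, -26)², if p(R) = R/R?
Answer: 1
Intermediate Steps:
p(R) = 1
l(s, j) = 1
l(-30, -26)² = 1² = 1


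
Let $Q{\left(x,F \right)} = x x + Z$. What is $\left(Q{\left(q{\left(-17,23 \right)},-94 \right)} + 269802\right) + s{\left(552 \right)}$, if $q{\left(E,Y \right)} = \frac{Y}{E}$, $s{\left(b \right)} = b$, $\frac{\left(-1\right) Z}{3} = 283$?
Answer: $\frac{77887474}{289} \approx 2.6951 \cdot 10^{5}$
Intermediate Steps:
$Z = -849$ ($Z = \left(-3\right) 283 = -849$)
$Q{\left(x,F \right)} = -849 + x^{2}$ ($Q{\left(x,F \right)} = x x - 849 = x^{2} - 849 = -849 + x^{2}$)
$\left(Q{\left(q{\left(-17,23 \right)},-94 \right)} + 269802\right) + s{\left(552 \right)} = \left(\left(-849 + \left(\frac{23}{-17}\right)^{2}\right) + 269802\right) + 552 = \left(\left(-849 + \left(23 \left(- \frac{1}{17}\right)\right)^{2}\right) + 269802\right) + 552 = \left(\left(-849 + \left(- \frac{23}{17}\right)^{2}\right) + 269802\right) + 552 = \left(\left(-849 + \frac{529}{289}\right) + 269802\right) + 552 = \left(- \frac{244832}{289} + 269802\right) + 552 = \frac{77727946}{289} + 552 = \frac{77887474}{289}$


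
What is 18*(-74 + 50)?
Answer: -432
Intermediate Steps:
18*(-74 + 50) = 18*(-24) = -432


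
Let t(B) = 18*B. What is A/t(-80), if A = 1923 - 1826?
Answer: -97/1440 ≈ -0.067361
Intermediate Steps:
A = 97
A/t(-80) = 97/((18*(-80))) = 97/(-1440) = 97*(-1/1440) = -97/1440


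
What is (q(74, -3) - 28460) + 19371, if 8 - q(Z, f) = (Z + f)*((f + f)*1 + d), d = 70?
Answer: -13625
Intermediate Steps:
q(Z, f) = 8 - (70 + 2*f)*(Z + f) (q(Z, f) = 8 - (Z + f)*((f + f)*1 + 70) = 8 - (Z + f)*((2*f)*1 + 70) = 8 - (Z + f)*(2*f + 70) = 8 - (Z + f)*(70 + 2*f) = 8 - (70 + 2*f)*(Z + f))
(q(74, -3) - 28460) + 19371 = ((8 - 70*74 - 70*(-3) - 2*(-3)**2 - 2*74*(-3)) - 28460) + 19371 = ((8 - 5180 + 210 - 2*9 + 444) - 28460) + 19371 = ((8 - 5180 + 210 - 18 + 444) - 28460) + 19371 = (-4536 - 28460) + 19371 = -32996 + 19371 = -13625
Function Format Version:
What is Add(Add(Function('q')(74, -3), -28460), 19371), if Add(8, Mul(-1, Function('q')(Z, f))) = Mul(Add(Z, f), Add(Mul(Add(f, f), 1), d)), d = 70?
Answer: -13625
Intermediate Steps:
Function('q')(Z, f) = Add(8, Mul(-1, Add(70, Mul(2, f)), Add(Z, f))) (Function('q')(Z, f) = Add(8, Mul(-1, Mul(Add(Z, f), Add(Mul(Add(f, f), 1), 70)))) = Add(8, Mul(-1, Mul(Add(Z, f), Add(Mul(Mul(2, f), 1), 70)))) = Add(8, Mul(-1, Mul(Add(Z, f), Add(Mul(2, f), 70)))) = Add(8, Mul(-1, Mul(Add(Z, f), Add(70, Mul(2, f))))) = Add(8, Mul(-1, Mul(Add(70, Mul(2, f)), Add(Z, f)))) = Add(8, Mul(-1, Add(70, Mul(2, f)), Add(Z, f))))
Add(Add(Function('q')(74, -3), -28460), 19371) = Add(Add(Add(8, Mul(-70, 74), Mul(-70, -3), Mul(-2, Pow(-3, 2)), Mul(-2, 74, -3)), -28460), 19371) = Add(Add(Add(8, -5180, 210, Mul(-2, 9), 444), -28460), 19371) = Add(Add(Add(8, -5180, 210, -18, 444), -28460), 19371) = Add(Add(-4536, -28460), 19371) = Add(-32996, 19371) = -13625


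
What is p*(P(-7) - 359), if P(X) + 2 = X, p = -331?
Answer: 121808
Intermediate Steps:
P(X) = -2 + X
p*(P(-7) - 359) = -331*((-2 - 7) - 359) = -331*(-9 - 359) = -331*(-368) = 121808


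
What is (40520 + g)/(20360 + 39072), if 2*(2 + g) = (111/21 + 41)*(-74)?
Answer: 135819/208012 ≈ 0.65294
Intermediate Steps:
g = -12002/7 (g = -2 + ((111/21 + 41)*(-74))/2 = -2 + ((111*(1/21) + 41)*(-74))/2 = -2 + ((37/7 + 41)*(-74))/2 = -2 + ((324/7)*(-74))/2 = -2 + (½)*(-23976/7) = -2 - 11988/7 = -12002/7 ≈ -1714.6)
(40520 + g)/(20360 + 39072) = (40520 - 12002/7)/(20360 + 39072) = (271638/7)/59432 = (271638/7)*(1/59432) = 135819/208012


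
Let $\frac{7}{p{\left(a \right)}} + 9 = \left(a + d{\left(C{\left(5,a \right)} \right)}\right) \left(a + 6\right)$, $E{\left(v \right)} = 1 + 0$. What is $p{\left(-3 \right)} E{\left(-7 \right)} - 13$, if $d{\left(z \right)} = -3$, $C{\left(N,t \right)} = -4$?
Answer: $- \frac{358}{27} \approx -13.259$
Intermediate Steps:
$E{\left(v \right)} = 1$
$p{\left(a \right)} = \frac{7}{-9 + \left(-3 + a\right) \left(6 + a\right)}$ ($p{\left(a \right)} = \frac{7}{-9 + \left(a - 3\right) \left(a + 6\right)} = \frac{7}{-9 + \left(-3 + a\right) \left(6 + a\right)}$)
$p{\left(-3 \right)} E{\left(-7 \right)} - 13 = \frac{7}{-27 + \left(-3\right)^{2} + 3 \left(-3\right)} 1 - 13 = \frac{7}{-27 + 9 - 9} \cdot 1 - 13 = \frac{7}{-27} \cdot 1 - 13 = 7 \left(- \frac{1}{27}\right) 1 - 13 = \left(- \frac{7}{27}\right) 1 - 13 = - \frac{7}{27} - 13 = - \frac{358}{27}$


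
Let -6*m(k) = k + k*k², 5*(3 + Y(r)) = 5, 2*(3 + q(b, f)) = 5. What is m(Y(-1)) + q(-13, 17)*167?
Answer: -491/6 ≈ -81.833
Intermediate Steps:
q(b, f) = -½ (q(b, f) = -3 + (½)*5 = -3 + 5/2 = -½)
Y(r) = -2 (Y(r) = -3 + (⅕)*5 = -3 + 1 = -2)
m(k) = -k/6 - k³/6 (m(k) = -(k + k*k²)/6 = -(k + k³)/6 = -k/6 - k³/6)
m(Y(-1)) + q(-13, 17)*167 = -⅙*(-2)*(1 + (-2)²) - ½*167 = -⅙*(-2)*(1 + 4) - 167/2 = -⅙*(-2)*5 - 167/2 = 5/3 - 167/2 = -491/6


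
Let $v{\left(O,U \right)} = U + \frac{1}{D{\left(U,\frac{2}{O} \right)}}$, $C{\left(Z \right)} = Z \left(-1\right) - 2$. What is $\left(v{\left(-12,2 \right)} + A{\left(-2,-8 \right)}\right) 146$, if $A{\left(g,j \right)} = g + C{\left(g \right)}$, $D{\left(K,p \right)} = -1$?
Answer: $-146$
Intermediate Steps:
$C{\left(Z \right)} = -2 - Z$ ($C{\left(Z \right)} = - Z - 2 = -2 - Z$)
$A{\left(g,j \right)} = -2$ ($A{\left(g,j \right)} = g - \left(2 + g\right) = -2$)
$v{\left(O,U \right)} = -1 + U$ ($v{\left(O,U \right)} = U + \frac{1}{-1} = U - 1 = -1 + U$)
$\left(v{\left(-12,2 \right)} + A{\left(-2,-8 \right)}\right) 146 = \left(\left(-1 + 2\right) - 2\right) 146 = \left(1 - 2\right) 146 = \left(-1\right) 146 = -146$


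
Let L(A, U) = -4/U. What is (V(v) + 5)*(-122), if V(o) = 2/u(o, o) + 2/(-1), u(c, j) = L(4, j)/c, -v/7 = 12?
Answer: 430050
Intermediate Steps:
v = -84 (v = -7*12 = -84)
u(c, j) = -4/(c*j) (u(c, j) = (-4/j)/c = -4/(c*j))
V(o) = -2 - o**2/2 (V(o) = 2/((-4/(o*o))) + 2/(-1) = 2/((-4/o**2)) + 2*(-1) = 2*(-o**2/4) - 2 = -o**2/2 - 2 = -2 - o**2/2)
(V(v) + 5)*(-122) = ((-2 - 1/2*(-84)**2) + 5)*(-122) = ((-2 - 1/2*7056) + 5)*(-122) = ((-2 - 3528) + 5)*(-122) = (-3530 + 5)*(-122) = -3525*(-122) = 430050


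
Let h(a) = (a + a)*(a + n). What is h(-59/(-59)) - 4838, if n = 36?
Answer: -4764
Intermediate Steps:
h(a) = 2*a*(36 + a) (h(a) = (a + a)*(a + 36) = (2*a)*(36 + a) = 2*a*(36 + a))
h(-59/(-59)) - 4838 = 2*(-59/(-59))*(36 - 59/(-59)) - 4838 = 2*(-59*(-1/59))*(36 - 59*(-1/59)) - 4838 = 2*1*(36 + 1) - 4838 = 2*1*37 - 4838 = 74 - 4838 = -4764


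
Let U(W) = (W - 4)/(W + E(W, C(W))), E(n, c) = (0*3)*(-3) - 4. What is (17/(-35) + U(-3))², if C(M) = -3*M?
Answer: 324/1225 ≈ 0.26449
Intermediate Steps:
E(n, c) = -4 (E(n, c) = 0*(-3) - 4 = 0 - 4 = -4)
U(W) = 1 (U(W) = (W - 4)/(W - 4) = (-4 + W)/(-4 + W) = 1)
(17/(-35) + U(-3))² = (17/(-35) + 1)² = (17*(-1/35) + 1)² = (-17/35 + 1)² = (18/35)² = 324/1225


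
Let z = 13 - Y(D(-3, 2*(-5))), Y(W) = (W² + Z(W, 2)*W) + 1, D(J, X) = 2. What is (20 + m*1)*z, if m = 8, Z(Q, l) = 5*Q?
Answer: -336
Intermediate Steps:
Y(W) = 1 + 6*W² (Y(W) = (W² + (5*W)*W) + 1 = (W² + 5*W²) + 1 = 6*W² + 1 = 1 + 6*W²)
z = -12 (z = 13 - (1 + 6*2²) = 13 - (1 + 6*4) = 13 - (1 + 24) = 13 - 1*25 = 13 - 25 = -12)
(20 + m*1)*z = (20 + 8*1)*(-12) = (20 + 8)*(-12) = 28*(-12) = -336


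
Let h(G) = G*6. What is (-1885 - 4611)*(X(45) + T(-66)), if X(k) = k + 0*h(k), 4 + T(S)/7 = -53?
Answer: 2299584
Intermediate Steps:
h(G) = 6*G
T(S) = -399 (T(S) = -28 + 7*(-53) = -28 - 371 = -399)
X(k) = k (X(k) = k + 0*(6*k) = k + 0 = k)
(-1885 - 4611)*(X(45) + T(-66)) = (-1885 - 4611)*(45 - 399) = -6496*(-354) = 2299584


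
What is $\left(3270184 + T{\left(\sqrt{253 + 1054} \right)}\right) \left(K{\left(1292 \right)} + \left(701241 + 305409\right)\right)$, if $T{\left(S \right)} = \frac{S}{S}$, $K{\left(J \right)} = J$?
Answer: $3296156809270$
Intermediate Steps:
$T{\left(S \right)} = 1$
$\left(3270184 + T{\left(\sqrt{253 + 1054} \right)}\right) \left(K{\left(1292 \right)} + \left(701241 + 305409\right)\right) = \left(3270184 + 1\right) \left(1292 + \left(701241 + 305409\right)\right) = 3270185 \left(1292 + 1006650\right) = 3270185 \cdot 1007942 = 3296156809270$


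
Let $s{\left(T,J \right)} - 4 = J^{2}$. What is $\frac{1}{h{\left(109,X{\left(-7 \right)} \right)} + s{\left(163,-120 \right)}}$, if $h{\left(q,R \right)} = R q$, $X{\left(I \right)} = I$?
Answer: $\frac{1}{13641} \approx 7.3308 \cdot 10^{-5}$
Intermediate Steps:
$s{\left(T,J \right)} = 4 + J^{2}$
$\frac{1}{h{\left(109,X{\left(-7 \right)} \right)} + s{\left(163,-120 \right)}} = \frac{1}{\left(-7\right) 109 + \left(4 + \left(-120\right)^{2}\right)} = \frac{1}{-763 + \left(4 + 14400\right)} = \frac{1}{-763 + 14404} = \frac{1}{13641}$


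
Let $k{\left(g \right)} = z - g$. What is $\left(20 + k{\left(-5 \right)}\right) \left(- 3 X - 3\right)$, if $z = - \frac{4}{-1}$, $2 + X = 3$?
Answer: $-174$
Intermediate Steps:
$X = 1$ ($X = -2 + 3 = 1$)
$z = 4$ ($z = \left(-4\right) \left(-1\right) = 4$)
$k{\left(g \right)} = 4 - g$
$\left(20 + k{\left(-5 \right)}\right) \left(- 3 X - 3\right) = \left(20 + \left(4 - -5\right)\right) \left(\left(-3\right) 1 - 3\right) = \left(20 + \left(4 + 5\right)\right) \left(-3 - 3\right) = \left(20 + 9\right) \left(-6\right) = 29 \left(-6\right) = -174$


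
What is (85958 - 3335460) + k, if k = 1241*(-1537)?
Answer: -5156919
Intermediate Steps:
k = -1907417
(85958 - 3335460) + k = (85958 - 3335460) - 1907417 = -3249502 - 1907417 = -5156919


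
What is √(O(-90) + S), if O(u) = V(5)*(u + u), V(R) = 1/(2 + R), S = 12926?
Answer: √632114/7 ≈ 113.58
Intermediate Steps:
O(u) = 2*u/7 (O(u) = (u + u)/(2 + 5) = (2*u)/7 = 2*u/7)
√(O(-90) + S) = √((2/7)*(-90) + 12926) = √(-180/7 + 12926) = √(90302/7) = √632114/7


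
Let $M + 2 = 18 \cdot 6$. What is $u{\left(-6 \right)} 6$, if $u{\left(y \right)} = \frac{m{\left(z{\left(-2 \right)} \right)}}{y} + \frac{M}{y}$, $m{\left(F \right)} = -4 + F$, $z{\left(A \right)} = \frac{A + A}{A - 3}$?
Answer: $- \frac{514}{5} \approx -102.8$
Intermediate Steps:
$z{\left(A \right)} = \frac{2 A}{-3 + A}$
$M = 106$ ($M = -2 + 18 \cdot 6 = -2 + 108 = 106$)
$u{\left(y \right)} = \frac{514}{5 y}$ ($u{\left(y \right)} = \frac{-4 + 2 \left(-2\right) \frac{1}{-3 - 2}}{y} + \frac{106}{y} = \frac{-4 + 2 \left(-2\right) \frac{1}{-5}}{y} + \frac{106}{y} = \frac{-4 + 2 \left(-2\right) \left(- \frac{1}{5}\right)}{y} + \frac{106}{y} = \frac{-4 + \frac{4}{5}}{y} + \frac{106}{y} = - \frac{16}{5 y} + \frac{106}{y} = \frac{514}{5 y}$)
$u{\left(-6 \right)} 6 = \frac{514}{5 \left(-6\right)} 6 = \frac{514}{5} \left(- \frac{1}{6}\right) 6 = \left(- \frac{257}{15}\right) 6 = - \frac{514}{5}$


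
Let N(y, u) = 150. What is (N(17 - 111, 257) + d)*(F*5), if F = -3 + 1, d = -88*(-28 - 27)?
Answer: -49900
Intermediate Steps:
d = 4840 (d = -88*(-55) = 4840)
F = -2
(N(17 - 111, 257) + d)*(F*5) = (150 + 4840)*(-2*5) = 4990*(-10) = -49900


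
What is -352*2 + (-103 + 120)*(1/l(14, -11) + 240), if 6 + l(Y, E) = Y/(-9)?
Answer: 13495/4 ≈ 3373.8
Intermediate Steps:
l(Y, E) = -6 - Y/9 (l(Y, E) = -6 + Y/(-9) = -6 + Y*(-⅑) = -6 - Y/9)
-352*2 + (-103 + 120)*(1/l(14, -11) + 240) = -352*2 + (-103 + 120)*(1/(-6 - ⅑*14) + 240) = -704 + 17*(1/(-6 - 14/9) + 240) = -704 + 17*(1/(-68/9) + 240) = -704 + 17*(-9/68 + 240) = -704 + 17*(16311/68) = -704 + 16311/4 = 13495/4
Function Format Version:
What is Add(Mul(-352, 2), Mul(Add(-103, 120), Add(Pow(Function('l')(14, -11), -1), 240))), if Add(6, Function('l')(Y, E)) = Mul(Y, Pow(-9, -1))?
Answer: Rational(13495, 4) ≈ 3373.8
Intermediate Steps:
Function('l')(Y, E) = Add(-6, Mul(Rational(-1, 9), Y)) (Function('l')(Y, E) = Add(-6, Mul(Y, Pow(-9, -1))) = Add(-6, Mul(Y, Rational(-1, 9))) = Add(-6, Mul(Rational(-1, 9), Y)))
Add(Mul(-352, 2), Mul(Add(-103, 120), Add(Pow(Function('l')(14, -11), -1), 240))) = Add(Mul(-352, 2), Mul(Add(-103, 120), Add(Pow(Add(-6, Mul(Rational(-1, 9), 14)), -1), 240))) = Add(-704, Mul(17, Add(Pow(Add(-6, Rational(-14, 9)), -1), 240))) = Add(-704, Mul(17, Add(Pow(Rational(-68, 9), -1), 240))) = Add(-704, Mul(17, Add(Rational(-9, 68), 240))) = Add(-704, Mul(17, Rational(16311, 68))) = Add(-704, Rational(16311, 4)) = Rational(13495, 4)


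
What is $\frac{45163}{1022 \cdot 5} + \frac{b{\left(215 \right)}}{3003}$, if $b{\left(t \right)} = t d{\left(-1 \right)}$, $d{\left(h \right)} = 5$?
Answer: $\frac{20159677}{2192190} \approx 9.1961$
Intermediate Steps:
$b{\left(t \right)} = 5 t$ ($b{\left(t \right)} = t 5 = 5 t$)
$\frac{45163}{1022 \cdot 5} + \frac{b{\left(215 \right)}}{3003} = \frac{45163}{1022 \cdot 5} + \frac{5 \cdot 215}{3003} = \frac{45163}{5110} + 1075 \cdot \frac{1}{3003} = 45163 \cdot \frac{1}{5110} + \frac{1075}{3003} = \frac{45163}{5110} + \frac{1075}{3003} = \frac{20159677}{2192190}$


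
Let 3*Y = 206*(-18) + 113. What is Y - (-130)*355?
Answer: 134855/3 ≈ 44952.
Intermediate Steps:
Y = -3595/3 (Y = (206*(-18) + 113)/3 = (-3708 + 113)/3 = (1/3)*(-3595) = -3595/3 ≈ -1198.3)
Y - (-130)*355 = -3595/3 - (-130)*355 = -3595/3 - 1*(-46150) = -3595/3 + 46150 = 134855/3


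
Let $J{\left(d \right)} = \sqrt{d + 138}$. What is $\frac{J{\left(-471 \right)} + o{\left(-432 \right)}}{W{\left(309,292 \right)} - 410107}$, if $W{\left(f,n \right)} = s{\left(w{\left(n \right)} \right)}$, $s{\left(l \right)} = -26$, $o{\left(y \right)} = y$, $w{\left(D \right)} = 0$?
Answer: $\frac{144}{136711} - \frac{i \sqrt{37}}{136711} \approx 0.0010533 - 4.4494 \cdot 10^{-5} i$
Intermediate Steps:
$W{\left(f,n \right)} = -26$
$J{\left(d \right)} = \sqrt{138 + d}$
$\frac{J{\left(-471 \right)} + o{\left(-432 \right)}}{W{\left(309,292 \right)} - 410107} = \frac{\sqrt{138 - 471} - 432}{-26 - 410107} = \frac{\sqrt{-333} - 432}{-410133} = \left(3 i \sqrt{37} - 432\right) \left(- \frac{1}{410133}\right) = \left(-432 + 3 i \sqrt{37}\right) \left(- \frac{1}{410133}\right) = \frac{144}{136711} - \frac{i \sqrt{37}}{136711}$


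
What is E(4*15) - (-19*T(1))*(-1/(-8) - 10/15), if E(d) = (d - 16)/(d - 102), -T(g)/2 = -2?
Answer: -591/14 ≈ -42.214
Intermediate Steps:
T(g) = 4 (T(g) = -2*(-2) = 4)
E(d) = (-16 + d)/(-102 + d)
E(4*15) - (-19*T(1))*(-1/(-8) - 10/15) = (-16 + 4*15)/(-102 + 4*15) - (-19*4)*(-1/(-8) - 10/15) = (-16 + 60)/(-102 + 60) - (-76)*(-1*(-⅛) - 10*1/15) = 44/(-42) - (-76)*(⅛ - ⅔) = -1/42*44 - (-76)*(-13)/24 = -22/21 - 1*247/6 = -22/21 - 247/6 = -591/14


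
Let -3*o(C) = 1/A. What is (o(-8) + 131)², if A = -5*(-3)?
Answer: 34739236/2025 ≈ 17155.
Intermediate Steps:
A = 15
o(C) = -1/45 (o(C) = -⅓/15 = -⅓*1/15 = -1/45)
(o(-8) + 131)² = (-1/45 + 131)² = (5894/45)² = 34739236/2025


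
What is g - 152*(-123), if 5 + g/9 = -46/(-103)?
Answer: 1921467/103 ≈ 18655.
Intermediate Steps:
g = -4221/103 (g = -45 + 9*(-46/(-103)) = -45 + 9*(-46*(-1/103)) = -45 + 9*(46/103) = -45 + 414/103 = -4221/103 ≈ -40.981)
g - 152*(-123) = -4221/103 - 152*(-123) = -4221/103 + 18696 = 1921467/103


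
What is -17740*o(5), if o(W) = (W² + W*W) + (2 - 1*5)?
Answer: -833780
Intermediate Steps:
o(W) = -3 + 2*W² (o(W) = (W² + W²) + (2 - 5) = 2*W² - 3 = -3 + 2*W²)
-17740*o(5) = -17740*(-3 + 2*5²) = -17740*(-3 + 2*25) = -17740*(-3 + 50) = -17740*47 = -833780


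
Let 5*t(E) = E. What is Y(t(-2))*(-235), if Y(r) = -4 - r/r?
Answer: 1175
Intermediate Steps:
t(E) = E/5
Y(r) = -5 (Y(r) = -4 - 1*1 = -4 - 1 = -5)
Y(t(-2))*(-235) = -5*(-235) = 1175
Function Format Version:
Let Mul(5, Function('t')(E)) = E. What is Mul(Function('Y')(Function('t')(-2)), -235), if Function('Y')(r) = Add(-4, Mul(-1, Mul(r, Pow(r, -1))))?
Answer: 1175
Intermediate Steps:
Function('t')(E) = Mul(Rational(1, 5), E)
Function('Y')(r) = -5 (Function('Y')(r) = Add(-4, Mul(-1, 1)) = Add(-4, -1) = -5)
Mul(Function('Y')(Function('t')(-2)), -235) = Mul(-5, -235) = 1175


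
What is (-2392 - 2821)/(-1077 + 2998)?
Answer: -5213/1921 ≈ -2.7137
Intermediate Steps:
(-2392 - 2821)/(-1077 + 2998) = -5213/1921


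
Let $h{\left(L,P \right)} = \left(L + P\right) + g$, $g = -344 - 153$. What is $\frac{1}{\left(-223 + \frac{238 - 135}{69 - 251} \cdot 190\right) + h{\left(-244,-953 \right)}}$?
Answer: $- \frac{91}{184232} \approx -0.00049394$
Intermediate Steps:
$g = -497$
$h{\left(L,P \right)} = -497 + L + P$ ($h{\left(L,P \right)} = \left(L + P\right) - 497 = -497 + L + P$)
$\frac{1}{\left(-223 + \frac{238 - 135}{69 - 251} \cdot 190\right) + h{\left(-244,-953 \right)}} = \frac{1}{\left(-223 + \frac{238 - 135}{69 - 251} \cdot 190\right) - 1694} = \frac{1}{\left(-223 + \frac{103}{-182} \cdot 190\right) - 1694} = \frac{1}{\left(-223 + 103 \left(- \frac{1}{182}\right) 190\right) - 1694} = \frac{1}{\left(-223 - \frac{9785}{91}\right) - 1694} = \frac{1}{- \frac{30078}{91} - 1694} = \frac{1}{- \frac{184232}{91}} = - \frac{91}{184232}$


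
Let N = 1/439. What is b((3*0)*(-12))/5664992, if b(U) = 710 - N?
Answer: 311689/2486931488 ≈ 0.00012533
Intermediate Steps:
N = 1/439 ≈ 0.0022779
b(U) = 311689/439 (b(U) = 710 - 1*1/439 = 710 - 1/439 = 311689/439)
b((3*0)*(-12))/5664992 = (311689/439)/5664992 = (311689/439)*(1/5664992) = 311689/2486931488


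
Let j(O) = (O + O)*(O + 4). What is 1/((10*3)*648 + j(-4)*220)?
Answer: 1/19440 ≈ 5.1440e-5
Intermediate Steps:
j(O) = 2*O*(4 + O) (j(O) = (2*O)*(4 + O) = 2*O*(4 + O))
1/((10*3)*648 + j(-4)*220) = 1/((10*3)*648 + (2*(-4)*(4 - 4))*220) = 1/(30*648 + (2*(-4)*0)*220) = 1/(19440 + 0*220) = 1/(19440 + 0) = 1/19440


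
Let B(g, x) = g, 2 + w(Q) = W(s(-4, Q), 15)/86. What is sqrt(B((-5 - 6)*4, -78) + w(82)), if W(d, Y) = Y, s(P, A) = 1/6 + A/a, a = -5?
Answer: I*sqrt(338926)/86 ≈ 6.7695*I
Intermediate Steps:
s(P, A) = 1/6 - A/5 (s(P, A) = 1/6 + A/(-5) = 1*(1/6) + A*(-1/5) = 1/6 - A/5)
w(Q) = -157/86 (w(Q) = -2 + 15/86 = -157/86)
sqrt(B((-5 - 6)*4, -78) + w(82)) = sqrt((-5 - 6)*4 - 157/86) = sqrt(-11*4 - 157/86) = sqrt(-44 - 157/86) = sqrt(-3941/86) = I*sqrt(338926)/86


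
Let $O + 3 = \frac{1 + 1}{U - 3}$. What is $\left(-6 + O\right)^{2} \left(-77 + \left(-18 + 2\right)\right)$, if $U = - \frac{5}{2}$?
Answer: $- \frac{986637}{121} \approx -8154.0$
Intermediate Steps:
$U = - \frac{5}{2}$ ($U = \left(-5\right) \frac{1}{2} = - \frac{5}{2} \approx -2.5$)
$O = - \frac{37}{11}$ ($O = -3 + \frac{1 + 1}{- \frac{5}{2} - 3} = -3 + \frac{2}{- \frac{11}{2}} = -3 + 2 \left(- \frac{2}{11}\right) = -3 - \frac{4}{11} = - \frac{37}{11} \approx -3.3636$)
$\left(-6 + O\right)^{2} \left(-77 + \left(-18 + 2\right)\right) = \left(-6 - \frac{37}{11}\right)^{2} \left(-77 + \left(-18 + 2\right)\right) = \left(- \frac{103}{11}\right)^{2} \left(-77 - 16\right) = \frac{10609}{121} \left(-93\right) = - \frac{986637}{121}$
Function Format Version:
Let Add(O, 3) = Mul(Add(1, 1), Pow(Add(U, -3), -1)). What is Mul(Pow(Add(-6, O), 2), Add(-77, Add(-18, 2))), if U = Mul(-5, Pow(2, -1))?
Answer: Rational(-986637, 121) ≈ -8154.0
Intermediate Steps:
U = Rational(-5, 2) (U = Mul(-5, Rational(1, 2)) = Rational(-5, 2) ≈ -2.5000)
O = Rational(-37, 11) (O = Add(-3, Mul(Add(1, 1), Pow(Add(Rational(-5, 2), -3), -1))) = Add(-3, Mul(2, Pow(Rational(-11, 2), -1))) = Add(-3, Mul(2, Rational(-2, 11))) = Add(-3, Rational(-4, 11)) = Rational(-37, 11) ≈ -3.3636)
Mul(Pow(Add(-6, O), 2), Add(-77, Add(-18, 2))) = Mul(Pow(Add(-6, Rational(-37, 11)), 2), Add(-77, Add(-18, 2))) = Mul(Pow(Rational(-103, 11), 2), Add(-77, -16)) = Mul(Rational(10609, 121), -93) = Rational(-986637, 121)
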